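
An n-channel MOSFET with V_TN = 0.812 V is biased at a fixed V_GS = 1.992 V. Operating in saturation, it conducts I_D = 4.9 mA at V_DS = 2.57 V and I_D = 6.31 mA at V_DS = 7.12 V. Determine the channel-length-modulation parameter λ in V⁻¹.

With V_GS fixed, I_D ∝ (1 + λ V_DS) in saturation, so I_D2/I_D1 = (1 + λ V_DS2)/(1 + λ V_DS1).
6.31/4.9 = 1.288 = (1 + 7.12 λ)/(1 + 2.57 λ).
Solving: λ (I_D1 V_DS2 − I_D2 V_DS1) = I_D2 − I_D1, so λ = (6.31 − 4.9) / (4.9 × 7.12 − 6.31 × 2.57) = 1.41 / 18.7 = 0.0755 V⁻¹.

λ = 0.0755 V⁻¹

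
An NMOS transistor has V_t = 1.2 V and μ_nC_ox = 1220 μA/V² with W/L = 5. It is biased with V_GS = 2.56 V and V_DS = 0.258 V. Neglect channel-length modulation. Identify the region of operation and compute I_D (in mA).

Triode; I_D = 1.94 mA

k_n = μ_nC_ox · (W/L) = 6.1 mA/V².
V_ov = V_GS − V_t = 2.56 − 1.2 = 1.36 V.
Since V_DS = 0.258 V < V_ov = 1.36 V, the device is in the triode region.
I_D = k_n [V_ov · V_DS − ½ V_DS²] = 6.1 × [1.36 × 0.258 − 0.5 × 0.258²] = 1.94 mA.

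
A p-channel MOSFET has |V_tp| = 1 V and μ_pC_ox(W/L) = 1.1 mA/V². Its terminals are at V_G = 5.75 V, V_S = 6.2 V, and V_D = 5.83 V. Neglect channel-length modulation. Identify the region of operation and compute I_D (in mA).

Cutoff; I_D = 0 mA

V_SG = V_S − V_G = 6.2 − 5.75 = 0.45 V; V_SD = V_S − V_D = 6.2 − 5.83 = 0.37 V.
V_SG = 0.45 V < |V_tp| = 1 V, so the transistor is in cutoff.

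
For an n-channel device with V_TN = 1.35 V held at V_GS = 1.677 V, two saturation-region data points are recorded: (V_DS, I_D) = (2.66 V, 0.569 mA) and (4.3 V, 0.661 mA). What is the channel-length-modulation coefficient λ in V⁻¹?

With V_GS fixed, I_D ∝ (1 + λ V_DS) in saturation, so I_D2/I_D1 = (1 + λ V_DS2)/(1 + λ V_DS1).
0.661/0.569 = 1.162 = (1 + 4.3 λ)/(1 + 2.66 λ).
Solving: λ (I_D1 V_DS2 − I_D2 V_DS1) = I_D2 − I_D1, so λ = (0.661 − 0.569) / (0.569 × 4.3 − 0.661 × 2.66) = 0.092 / 0.688 = 0.134 V⁻¹.

λ = 0.134 V⁻¹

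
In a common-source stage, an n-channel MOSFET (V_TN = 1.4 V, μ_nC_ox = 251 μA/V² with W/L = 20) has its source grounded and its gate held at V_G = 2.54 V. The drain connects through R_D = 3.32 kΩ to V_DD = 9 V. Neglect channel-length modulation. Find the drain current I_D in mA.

I_D = 2.53 mA

V_GS = V_G = 2.54 V, so V_ov = 2.54 − 1.4 = 1.14 V.
k_n = μ_nC_ox · (W/L) = 5.02 mA/V².
Assume saturation: I_D = ½ k_n V_ov² = 0.5 × 5.02 × 1.14² = 3.26 mA, giving V_DS = V_DD − I_D R_D = 9 − 3.26 × 3.32 = -1.83 V.
But -1.83 V < V_ov = 1.14 V, so the device is actually in triode.
In triode I_D = k_n[V_ov V_DS − ½ V_DS²] and I_D = (V_DD − V_DS)/R_D. Equating: 8.33 V_DS² − 20 V_DS + 9 = 0, giving V_DS = 0.6 V (the root below V_ov).
I_D = (9 − 0.6) / 3.32 = 2.53 mA.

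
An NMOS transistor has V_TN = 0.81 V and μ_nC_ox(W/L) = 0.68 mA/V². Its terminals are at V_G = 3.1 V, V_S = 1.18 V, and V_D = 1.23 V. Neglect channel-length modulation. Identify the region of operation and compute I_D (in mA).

V_GS = V_G − V_S = 3.1 − 1.18 = 1.92 V; V_DS = V_D − V_S = 1.23 − 1.18 = 0.05 V.
V_ov = V_GS − V_TN = 1.92 − 0.81 = 1.11 V.
Since V_DS = 0.05 V < V_ov = 1.11 V, the device is in the triode region.
I_D = k_n [V_ov · V_DS − ½ V_DS²] = 0.68 × [1.11 × 0.05 − 0.5 × 0.05²] = 0.0369 mA.

Triode; I_D = 0.0369 mA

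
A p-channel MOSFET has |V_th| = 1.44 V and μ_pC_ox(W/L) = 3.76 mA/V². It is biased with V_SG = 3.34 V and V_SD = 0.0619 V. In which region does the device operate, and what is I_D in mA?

Triode; I_D = 0.435 mA

V_ov = V_SG − |V_th| = 3.34 − 1.44 = 1.9 V.
Since V_SD = 0.0619 V < V_ov = 1.9 V, the device is in the triode region.
I_D = k_p [V_ov · V_SD − ½ V_SD²] = 3.76 × [1.9 × 0.0619 − 0.5 × 0.0619²] = 0.435 mA.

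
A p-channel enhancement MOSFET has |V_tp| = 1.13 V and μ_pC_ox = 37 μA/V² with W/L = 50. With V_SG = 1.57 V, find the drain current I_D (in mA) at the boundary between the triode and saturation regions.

I_D = 0.179 mA

At the boundary V_SD = V_ov = V_SG − |V_tp| = 1.57 − 1.13 = 0.44 V.
k_p = μ_pC_ox · (W/L) = 1.85 mA/V².
I_D = ½ k_p V_ov² = 0.5 × 1.85 × 0.44² = 0.179 mA.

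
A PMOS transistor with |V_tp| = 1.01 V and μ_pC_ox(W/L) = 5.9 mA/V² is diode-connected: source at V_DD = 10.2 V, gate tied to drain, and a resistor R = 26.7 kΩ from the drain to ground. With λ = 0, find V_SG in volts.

V_SG = 1.35 V

With gate tied to drain, V_SG = V_SD ≥ V_SG − |V_tp|, so the device is in saturation.
KCL at the drain: ½ k_p (V_SG − |V_tp|)² = (V_DD − V_SG)/R.
Let x = V_SG − 1.01. Then 78.8 x² + x − 9.19 = 0, giving x = 0.335 V (positive root), so V_SG = 1.35 V.
I_D = (V_DD − V_SG)/R = (10.2 − 1.35) / 26.7 = 0.332 mA.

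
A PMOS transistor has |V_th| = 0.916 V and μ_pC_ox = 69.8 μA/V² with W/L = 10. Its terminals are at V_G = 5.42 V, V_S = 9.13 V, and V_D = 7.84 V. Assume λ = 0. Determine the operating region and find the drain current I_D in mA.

Triode; I_D = 1.94 mA

V_SG = V_S − V_G = 9.13 − 5.42 = 3.71 V; V_SD = V_S − V_D = 9.13 − 7.84 = 1.29 V.
k_p = μ_pC_ox · (W/L) = 0.698 mA/V².
V_ov = V_SG − |V_th| = 3.71 − 0.916 = 2.79 V.
Since V_SD = 1.29 V < V_ov = 2.79 V, the device is in the triode region.
I_D = k_p [V_ov · V_SD − ½ V_SD²] = 0.698 × [2.79 × 1.29 − 0.5 × 1.29²] = 1.94 mA.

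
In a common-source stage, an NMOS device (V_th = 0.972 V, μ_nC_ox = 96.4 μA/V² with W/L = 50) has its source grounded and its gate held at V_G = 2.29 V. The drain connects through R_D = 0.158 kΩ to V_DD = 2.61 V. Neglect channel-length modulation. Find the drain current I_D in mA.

I_D = 4.19 mA

V_GS = V_G = 2.29 V, so V_ov = 2.29 − 0.972 = 1.32 V.
k_n = μ_nC_ox · (W/L) = 4.82 mA/V².
Assume saturation: I_D = ½ k_n V_ov² = 0.5 × 4.82 × 1.32² = 4.19 mA, giving V_DS = V_DD − I_D R_D = 2.61 − 4.19 × 0.158 = 1.95 V.
V_DS = 1.95 V ≥ V_ov = 1.32 V, confirming saturation.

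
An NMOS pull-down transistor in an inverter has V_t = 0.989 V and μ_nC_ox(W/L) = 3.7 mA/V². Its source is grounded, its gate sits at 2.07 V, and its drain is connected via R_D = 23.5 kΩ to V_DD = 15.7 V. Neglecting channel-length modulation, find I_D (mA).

I_D = 0.660 mA

V_GS = V_G = 2.07 V, so V_ov = 2.07 − 0.989 = 1.08 V.
Assume saturation: I_D = ½ k_n V_ov² = 0.5 × 3.7 × 1.08² = 2.16 mA, giving V_DS = V_DD − I_D R_D = 15.7 − 2.16 × 23.5 = -35.1 V.
But -35.1 V < V_ov = 1.08 V, so the device is actually in triode.
In triode I_D = k_n[V_ov V_DS − ½ V_DS²] and I_D = (V_DD − V_DS)/R_D. Equating: 43.5 V_DS² − 94.99 V_DS + 15.7 = 0, giving V_DS = 0.18 V (the root below V_ov).
I_D = (15.7 − 0.18) / 23.5 = 0.66 mA.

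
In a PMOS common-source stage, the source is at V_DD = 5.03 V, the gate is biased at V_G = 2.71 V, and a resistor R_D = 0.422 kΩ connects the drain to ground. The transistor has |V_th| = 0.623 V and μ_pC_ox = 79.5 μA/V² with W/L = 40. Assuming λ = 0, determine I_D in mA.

I_D = 4.58 mA

V_SG = V_DD − V_G = 5.03 − 2.71 = 2.32 V, so V_ov = 2.32 − 0.623 = 1.7 V.
k_p = μ_pC_ox · (W/L) = 3.18 mA/V².
Assume saturation: I_D = ½ k_p V_ov² = 0.5 × 3.18 × 1.7² = 4.58 mA, giving V_SD = V_DD − I_D R_D = 5.03 − 4.58 × 0.422 = 3.1 V.
V_SD = 3.1 V ≥ V_ov = 1.7 V, confirming saturation.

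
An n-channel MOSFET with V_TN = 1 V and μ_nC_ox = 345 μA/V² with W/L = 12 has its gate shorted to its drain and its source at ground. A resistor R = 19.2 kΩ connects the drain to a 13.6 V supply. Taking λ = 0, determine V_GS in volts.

V_GS = 1.55 V

With gate tied to drain, V_GS = V_DS ≥ V_GS − V_TN, so the device is in saturation.
k_n = μ_nC_ox · (W/L) = 4.14 mA/V².
KCL at the drain: ½ k_n (V_GS − V_TN)² = (V_DD − V_GS)/R.
Let x = V_GS − 1. Then 39.7 x² + x − 12.6 = 0, giving x = 0.551 V (positive root), so V_GS = 1.55 V.
I_D = (V_DD − V_GS)/R = (13.6 − 1.55) / 19.2 = 0.628 mA.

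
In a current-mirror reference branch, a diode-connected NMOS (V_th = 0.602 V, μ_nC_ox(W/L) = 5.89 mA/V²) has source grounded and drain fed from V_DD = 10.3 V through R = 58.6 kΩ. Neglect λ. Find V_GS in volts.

With gate tied to drain, V_GS = V_DS ≥ V_GS − V_th, so the device is in saturation.
KCL at the drain: ½ k_n (V_GS − V_th)² = (V_DD − V_GS)/R.
Let x = V_GS − 0.602. Then 173 x² + x − 9.698 = 0, giving x = 0.234 V (positive root), so V_GS = 0.836 V.
I_D = (V_DD − V_GS)/R = (10.3 − 0.836) / 58.6 = 0.161 mA.

V_GS = 0.836 V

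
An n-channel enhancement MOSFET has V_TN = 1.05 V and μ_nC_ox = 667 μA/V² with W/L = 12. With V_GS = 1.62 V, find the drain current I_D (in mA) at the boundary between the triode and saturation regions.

At the boundary V_DS = V_ov = V_GS − V_TN = 1.62 − 1.05 = 0.57 V.
k_n = μ_nC_ox · (W/L) = 8.004 mA/V².
I_D = ½ k_n V_ov² = 0.5 × 8.004 × 0.57² = 1.3 mA.

I_D = 1.30 mA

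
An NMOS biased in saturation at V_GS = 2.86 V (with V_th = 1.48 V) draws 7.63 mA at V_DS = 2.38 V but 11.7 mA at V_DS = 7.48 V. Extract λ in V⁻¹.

λ = 0.139 V⁻¹

With V_GS fixed, I_D ∝ (1 + λ V_DS) in saturation, so I_D2/I_D1 = (1 + λ V_DS2)/(1 + λ V_DS1).
11.7/7.63 = 1.533 = (1 + 7.48 λ)/(1 + 2.38 λ).
Solving: λ (I_D1 V_DS2 − I_D2 V_DS1) = I_D2 − I_D1, so λ = (11.7 − 7.63) / (7.63 × 7.48 − 11.7 × 2.38) = 4.07 / 29.2 = 0.139 V⁻¹.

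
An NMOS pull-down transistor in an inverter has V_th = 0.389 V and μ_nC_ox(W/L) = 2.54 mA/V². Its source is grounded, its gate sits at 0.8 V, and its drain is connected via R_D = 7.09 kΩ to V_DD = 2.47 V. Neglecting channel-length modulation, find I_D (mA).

V_GS = V_G = 0.8 V, so V_ov = 0.8 − 0.389 = 0.411 V.
Assume saturation: I_D = ½ k_n V_ov² = 0.5 × 2.54 × 0.411² = 0.215 mA, giving V_DS = V_DD − I_D R_D = 2.47 − 0.215 × 7.09 = 0.949 V.
V_DS = 0.949 V ≥ V_ov = 0.411 V, confirming saturation.

I_D = 0.215 mA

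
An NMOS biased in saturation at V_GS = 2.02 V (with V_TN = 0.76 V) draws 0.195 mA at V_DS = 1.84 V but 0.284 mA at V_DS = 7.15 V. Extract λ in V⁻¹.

With V_GS fixed, I_D ∝ (1 + λ V_DS) in saturation, so I_D2/I_D1 = (1 + λ V_DS2)/(1 + λ V_DS1).
0.284/0.195 = 1.456 = (1 + 7.15 λ)/(1 + 1.84 λ).
Solving: λ (I_D1 V_DS2 − I_D2 V_DS1) = I_D2 − I_D1, so λ = (0.284 − 0.195) / (0.195 × 7.15 − 0.284 × 1.84) = 0.089 / 0.872 = 0.102 V⁻¹.

λ = 0.102 V⁻¹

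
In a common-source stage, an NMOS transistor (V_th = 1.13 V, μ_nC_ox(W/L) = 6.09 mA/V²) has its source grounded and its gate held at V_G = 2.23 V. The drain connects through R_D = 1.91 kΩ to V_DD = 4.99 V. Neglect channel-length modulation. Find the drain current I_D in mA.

V_GS = V_G = 2.23 V, so V_ov = 2.23 − 1.13 = 1.1 V.
Assume saturation: I_D = ½ k_n V_ov² = 0.5 × 6.09 × 1.1² = 3.68 mA, giving V_DS = V_DD − I_D R_D = 4.99 − 3.68 × 1.91 = -2.05 V.
But -2.05 V < V_ov = 1.1 V, so the device is actually in triode.
In triode I_D = k_n[V_ov V_DS − ½ V_DS²] and I_D = (V_DD − V_DS)/R_D. Equating: 5.82 V_DS² − 13.8 V_DS + 4.99 = 0, giving V_DS = 0.445 V (the root below V_ov).
I_D = (4.99 − 0.445) / 1.91 = 2.38 mA.

I_D = 2.38 mA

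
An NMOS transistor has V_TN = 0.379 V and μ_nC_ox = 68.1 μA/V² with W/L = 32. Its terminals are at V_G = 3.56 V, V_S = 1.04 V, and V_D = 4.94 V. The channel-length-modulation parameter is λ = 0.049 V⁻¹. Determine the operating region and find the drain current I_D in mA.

Saturation; I_D = 5.95 mA

V_GS = V_G − V_S = 3.56 − 1.04 = 2.52 V; V_DS = V_D − V_S = 4.94 − 1.04 = 3.9 V.
k_n = μ_nC_ox · (W/L) = 2.179 mA/V².
V_ov = V_GS − V_TN = 2.52 − 0.379 = 2.14 V.
Since V_DS = 3.9 V ≥ V_ov = 2.14 V, the device is in saturation.
I_D = ½ k_n V_ov² (1 + λ V_DS) = 0.5 × 2.179 × 2.14² × (1 + 0.049 × 3.9) = 5.95 mA.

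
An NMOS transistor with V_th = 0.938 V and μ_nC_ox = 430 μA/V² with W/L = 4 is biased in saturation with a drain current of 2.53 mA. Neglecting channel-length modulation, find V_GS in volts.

k_n = μ_nC_ox · (W/L) = 1.72 mA/V².
In saturation I_D = ½ k_n (V_GS − V_th)², so V_GS − V_th = √(2 I_D / k_n) = √(2 × 2.53 / 1.72) = 1.72 V.
V_GS = 0.938 + 1.72 = 2.65 V.

V_GS = 2.65 V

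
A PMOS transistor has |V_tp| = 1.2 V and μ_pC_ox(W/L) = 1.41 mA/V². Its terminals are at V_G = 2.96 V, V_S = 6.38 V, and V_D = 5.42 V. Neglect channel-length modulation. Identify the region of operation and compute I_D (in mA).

V_SG = V_S − V_G = 6.38 − 2.96 = 3.42 V; V_SD = V_S − V_D = 6.38 − 5.42 = 0.96 V.
V_ov = V_SG − |V_tp| = 3.42 − 1.2 = 2.22 V.
Since V_SD = 0.96 V < V_ov = 2.22 V, the device is in the triode region.
I_D = k_p [V_ov · V_SD − ½ V_SD²] = 1.41 × [2.22 × 0.96 − 0.5 × 0.96²] = 2.36 mA.

Triode; I_D = 2.36 mA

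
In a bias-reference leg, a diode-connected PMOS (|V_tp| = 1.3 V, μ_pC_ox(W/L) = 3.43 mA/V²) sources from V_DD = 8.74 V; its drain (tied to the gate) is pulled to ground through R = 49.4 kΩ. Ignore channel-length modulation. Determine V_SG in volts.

V_SG = 1.59 V

With gate tied to drain, V_SG = V_SD ≥ V_SG − |V_tp|, so the device is in saturation.
KCL at the drain: ½ k_p (V_SG − |V_tp|)² = (V_DD − V_SG)/R.
Let x = V_SG − 1.3. Then 84.7 x² + x − 7.44 = 0, giving x = 0.29 V (positive root), so V_SG = 1.59 V.
I_D = (V_DD − V_SG)/R = (8.74 − 1.59) / 49.4 = 0.145 mA.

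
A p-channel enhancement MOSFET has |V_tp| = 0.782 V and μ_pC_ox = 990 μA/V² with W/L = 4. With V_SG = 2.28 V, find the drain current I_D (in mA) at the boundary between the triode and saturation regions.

I_D = 4.44 mA

At the boundary V_SD = V_ov = V_SG − |V_tp| = 2.28 − 0.782 = 1.5 V.
k_p = μ_pC_ox · (W/L) = 3.96 mA/V².
I_D = ½ k_p V_ov² = 0.5 × 3.96 × 1.5² = 4.44 mA.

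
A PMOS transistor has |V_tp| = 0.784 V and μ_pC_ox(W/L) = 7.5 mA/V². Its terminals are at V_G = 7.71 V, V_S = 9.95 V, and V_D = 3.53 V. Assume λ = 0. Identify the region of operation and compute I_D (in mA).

V_SG = V_S − V_G = 9.95 − 7.71 = 2.24 V; V_SD = V_S − V_D = 9.95 − 3.53 = 6.42 V.
V_ov = V_SG − |V_tp| = 2.24 − 0.784 = 1.46 V.
Since V_SD = 6.42 V ≥ V_ov = 1.46 V, the device is in saturation.
I_D = ½ k_p V_ov² = 0.5 × 7.5 × 1.46² = 7.95 mA.

Saturation; I_D = 7.95 mA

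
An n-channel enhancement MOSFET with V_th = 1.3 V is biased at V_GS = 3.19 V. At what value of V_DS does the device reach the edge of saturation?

The boundary between triode and saturation is V_DS = V_GS − V_th = V_ov.
V_ov = 3.19 − 1.3 = 1.89 V.

V_DS,sat = 1.89 V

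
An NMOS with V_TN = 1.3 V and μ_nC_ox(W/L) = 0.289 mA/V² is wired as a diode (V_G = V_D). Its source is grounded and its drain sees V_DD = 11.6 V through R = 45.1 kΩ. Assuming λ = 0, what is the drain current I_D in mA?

With gate tied to drain, V_GS = V_DS ≥ V_GS − V_TN, so the device is in saturation.
KCL at the drain: ½ k_n (V_GS − V_TN)² = (V_DD − V_GS)/R.
Let x = V_GS − 1.3. Then 6.52 x² + x − 10.3 = 0, giving x = 1.18 V (positive root), so V_GS = 2.48 V.
I_D = (V_DD − V_GS)/R = (11.6 − 2.48) / 45.1 = 0.202 mA.

I_D = 0.202 mA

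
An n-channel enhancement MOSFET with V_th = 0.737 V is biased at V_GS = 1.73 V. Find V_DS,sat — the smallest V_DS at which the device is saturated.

The boundary between triode and saturation is V_DS = V_GS − V_th = V_ov.
V_ov = 1.73 − 0.737 = 0.993 V.

V_DS,sat = 0.993 V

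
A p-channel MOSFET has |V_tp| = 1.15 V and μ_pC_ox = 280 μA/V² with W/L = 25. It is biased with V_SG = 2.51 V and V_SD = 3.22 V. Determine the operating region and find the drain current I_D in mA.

Saturation; I_D = 6.47 mA

k_p = μ_pC_ox · (W/L) = 7 mA/V².
V_ov = V_SG − |V_tp| = 2.51 − 1.15 = 1.36 V.
Since V_SD = 3.22 V ≥ V_ov = 1.36 V, the device is in saturation.
I_D = ½ k_p V_ov² = 0.5 × 7 × 1.36² = 6.47 mA.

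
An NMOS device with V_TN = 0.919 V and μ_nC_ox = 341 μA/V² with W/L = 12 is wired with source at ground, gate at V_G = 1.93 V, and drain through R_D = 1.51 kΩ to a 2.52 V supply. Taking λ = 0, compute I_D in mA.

I_D = 1.39 mA

V_GS = V_G = 1.93 V, so V_ov = 1.93 − 0.919 = 1.01 V.
k_n = μ_nC_ox · (W/L) = 4.092 mA/V².
Assume saturation: I_D = ½ k_n V_ov² = 0.5 × 4.092 × 1.01² = 2.09 mA, giving V_DS = V_DD − I_D R_D = 2.52 − 2.09 × 1.51 = -0.638 V.
But -0.638 V < V_ov = 1.01 V, so the device is actually in triode.
In triode I_D = k_n[V_ov V_DS − ½ V_DS²] and I_D = (V_DD − V_DS)/R_D. Equating: 3.09 V_DS² − 7.247 V_DS + 2.52 = 0, giving V_DS = 0.425 V (the root below V_ov).
I_D = (2.52 − 0.425) / 1.51 = 1.39 mA.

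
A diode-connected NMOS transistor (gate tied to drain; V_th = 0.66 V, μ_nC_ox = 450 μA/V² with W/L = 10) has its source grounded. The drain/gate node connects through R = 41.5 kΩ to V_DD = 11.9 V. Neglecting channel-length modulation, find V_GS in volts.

V_GS = 1.00 V

With gate tied to drain, V_GS = V_DS ≥ V_GS − V_th, so the device is in saturation.
k_n = μ_nC_ox · (W/L) = 4.5 mA/V².
KCL at the drain: ½ k_n (V_GS − V_th)² = (V_DD − V_GS)/R.
Let x = V_GS − 0.66. Then 93.4 x² + x − 11.24 = 0, giving x = 0.342 V (positive root), so V_GS = 1 V.
I_D = (V_DD − V_GS)/R = (11.9 − 1) / 41.5 = 0.263 mA.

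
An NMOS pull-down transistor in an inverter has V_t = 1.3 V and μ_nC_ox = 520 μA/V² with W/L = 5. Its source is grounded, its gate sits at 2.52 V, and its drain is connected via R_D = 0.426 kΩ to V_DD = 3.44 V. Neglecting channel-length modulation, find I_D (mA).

I_D = 1.93 mA

V_GS = V_G = 2.52 V, so V_ov = 2.52 − 1.3 = 1.22 V.
k_n = μ_nC_ox · (W/L) = 2.6 mA/V².
Assume saturation: I_D = ½ k_n V_ov² = 0.5 × 2.6 × 1.22² = 1.93 mA, giving V_DS = V_DD − I_D R_D = 3.44 − 1.93 × 0.426 = 2.62 V.
V_DS = 2.62 V ≥ V_ov = 1.22 V, confirming saturation.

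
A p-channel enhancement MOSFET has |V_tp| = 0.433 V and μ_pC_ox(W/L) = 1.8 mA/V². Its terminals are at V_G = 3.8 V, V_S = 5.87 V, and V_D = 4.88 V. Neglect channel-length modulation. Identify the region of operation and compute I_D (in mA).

Triode; I_D = 2.04 mA

V_SG = V_S − V_G = 5.87 − 3.8 = 2.07 V; V_SD = V_S − V_D = 5.87 − 4.88 = 0.99 V.
V_ov = V_SG − |V_tp| = 2.07 − 0.433 = 1.64 V.
Since V_SD = 0.99 V < V_ov = 1.64 V, the device is in the triode region.
I_D = k_p [V_ov · V_SD − ½ V_SD²] = 1.8 × [1.64 × 0.99 − 0.5 × 0.99²] = 2.04 mA.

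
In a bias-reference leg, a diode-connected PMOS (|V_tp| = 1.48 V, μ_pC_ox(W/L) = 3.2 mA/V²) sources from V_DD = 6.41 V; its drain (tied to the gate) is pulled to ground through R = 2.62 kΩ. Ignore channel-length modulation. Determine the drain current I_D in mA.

I_D = 1.51 mA

With gate tied to drain, V_SG = V_SD ≥ V_SG − |V_tp|, so the device is in saturation.
KCL at the drain: ½ k_p (V_SG − |V_tp|)² = (V_DD − V_SG)/R.
Let x = V_SG − 1.48. Then 4.19 x² + x − 4.93 = 0, giving x = 0.972 V (positive root), so V_SG = 2.45 V.
I_D = (V_DD − V_SG)/R = (6.41 − 2.45) / 2.62 = 1.51 mA.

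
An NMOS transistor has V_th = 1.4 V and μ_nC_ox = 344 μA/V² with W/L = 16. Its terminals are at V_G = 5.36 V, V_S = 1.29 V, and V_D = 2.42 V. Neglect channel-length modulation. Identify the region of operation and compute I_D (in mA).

Triode; I_D = 13.1 mA

V_GS = V_G − V_S = 5.36 − 1.29 = 4.07 V; V_DS = V_D − V_S = 2.42 − 1.29 = 1.13 V.
k_n = μ_nC_ox · (W/L) = 5.504 mA/V².
V_ov = V_GS − V_th = 4.07 − 1.4 = 2.67 V.
Since V_DS = 1.13 V < V_ov = 2.67 V, the device is in the triode region.
I_D = k_n [V_ov · V_DS − ½ V_DS²] = 5.504 × [2.67 × 1.13 − 0.5 × 1.13²] = 13.1 mA.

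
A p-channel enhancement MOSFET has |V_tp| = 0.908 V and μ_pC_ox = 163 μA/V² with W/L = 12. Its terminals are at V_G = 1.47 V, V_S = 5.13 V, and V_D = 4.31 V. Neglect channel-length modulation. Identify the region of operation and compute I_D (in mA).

V_SG = V_S − V_G = 5.13 − 1.47 = 3.66 V; V_SD = V_S − V_D = 5.13 − 4.31 = 0.82 V.
k_p = μ_pC_ox · (W/L) = 1.956 mA/V².
V_ov = V_SG − |V_tp| = 3.66 − 0.908 = 2.75 V.
Since V_SD = 0.82 V < V_ov = 2.75 V, the device is in the triode region.
I_D = k_p [V_ov · V_SD − ½ V_SD²] = 1.956 × [2.75 × 0.82 − 0.5 × 0.82²] = 3.76 mA.

Triode; I_D = 3.76 mA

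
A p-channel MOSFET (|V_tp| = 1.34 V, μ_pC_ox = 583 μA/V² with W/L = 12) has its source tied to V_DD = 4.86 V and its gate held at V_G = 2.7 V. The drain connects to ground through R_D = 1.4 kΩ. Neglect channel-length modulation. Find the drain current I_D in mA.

V_SG = V_DD − V_G = 4.86 − 2.7 = 2.16 V, so V_ov = 2.16 − 1.34 = 0.82 V.
k_p = μ_pC_ox · (W/L) = 6.996 mA/V².
Assume saturation: I_D = ½ k_p V_ov² = 0.5 × 6.996 × 0.82² = 2.35 mA, giving V_SD = V_DD − I_D R_D = 4.86 − 2.35 × 1.4 = 1.57 V.
V_SD = 1.57 V ≥ V_ov = 0.82 V, confirming saturation.

I_D = 2.35 mA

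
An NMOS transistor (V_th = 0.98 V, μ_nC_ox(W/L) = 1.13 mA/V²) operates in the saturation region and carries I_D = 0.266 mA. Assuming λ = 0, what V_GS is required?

In saturation I_D = ½ k_n (V_GS − V_th)², so V_GS − V_th = √(2 I_D / k_n) = √(2 × 0.266 / 1.13) = 0.686 V.
V_GS = 0.98 + 0.686 = 1.67 V.

V_GS = 1.67 V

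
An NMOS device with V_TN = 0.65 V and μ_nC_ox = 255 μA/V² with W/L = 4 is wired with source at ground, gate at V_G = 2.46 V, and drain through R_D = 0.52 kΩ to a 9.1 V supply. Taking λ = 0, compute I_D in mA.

V_GS = V_G = 2.46 V, so V_ov = 2.46 − 0.65 = 1.81 V.
k_n = μ_nC_ox · (W/L) = 1.02 mA/V².
Assume saturation: I_D = ½ k_n V_ov² = 0.5 × 1.02 × 1.81² = 1.67 mA, giving V_DS = V_DD − I_D R_D = 9.1 − 1.67 × 0.52 = 8.23 V.
V_DS = 8.23 V ≥ V_ov = 1.81 V, confirming saturation.

I_D = 1.67 mA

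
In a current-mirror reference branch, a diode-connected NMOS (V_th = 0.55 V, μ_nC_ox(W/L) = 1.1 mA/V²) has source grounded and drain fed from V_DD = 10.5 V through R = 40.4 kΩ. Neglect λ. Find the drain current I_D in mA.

I_D = 0.230 mA

With gate tied to drain, V_GS = V_DS ≥ V_GS − V_th, so the device is in saturation.
KCL at the drain: ½ k_n (V_GS − V_th)² = (V_DD − V_GS)/R.
Let x = V_GS − 0.55. Then 22.2 x² + x − 9.95 = 0, giving x = 0.647 V (positive root), so V_GS = 1.2 V.
I_D = (V_DD − V_GS)/R = (10.5 − 1.2) / 40.4 = 0.23 mA.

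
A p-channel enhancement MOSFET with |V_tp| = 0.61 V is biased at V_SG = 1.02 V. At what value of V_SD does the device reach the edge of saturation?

The boundary between triode and saturation is V_SD = V_SG − |V_tp| = V_ov.
V_ov = 1.02 − 0.61 = 0.41 V.

V_SD,sat = 0.410 V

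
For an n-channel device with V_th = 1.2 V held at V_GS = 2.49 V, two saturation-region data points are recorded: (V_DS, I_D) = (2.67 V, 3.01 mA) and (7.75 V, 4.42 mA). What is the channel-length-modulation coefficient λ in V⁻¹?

λ = 0.122 V⁻¹

With V_GS fixed, I_D ∝ (1 + λ V_DS) in saturation, so I_D2/I_D1 = (1 + λ V_DS2)/(1 + λ V_DS1).
4.42/3.01 = 1.468 = (1 + 7.75 λ)/(1 + 2.67 λ).
Solving: λ (I_D1 V_DS2 − I_D2 V_DS1) = I_D2 − I_D1, so λ = (4.42 − 3.01) / (3.01 × 7.75 − 4.42 × 2.67) = 1.41 / 11.5 = 0.122 V⁻¹.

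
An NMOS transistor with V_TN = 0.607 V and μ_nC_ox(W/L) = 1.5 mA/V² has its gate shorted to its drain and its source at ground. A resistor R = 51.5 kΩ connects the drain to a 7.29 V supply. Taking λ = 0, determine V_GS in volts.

With gate tied to drain, V_GS = V_DS ≥ V_GS − V_TN, so the device is in saturation.
KCL at the drain: ½ k_n (V_GS − V_TN)² = (V_DD − V_GS)/R.
Let x = V_GS − 0.607. Then 38.6 x² + x − 6.683 = 0, giving x = 0.403 V (positive root), so V_GS = 1.01 V.
I_D = (V_DD − V_GS)/R = (7.29 − 1.01) / 51.5 = 0.122 mA.

V_GS = 1.01 V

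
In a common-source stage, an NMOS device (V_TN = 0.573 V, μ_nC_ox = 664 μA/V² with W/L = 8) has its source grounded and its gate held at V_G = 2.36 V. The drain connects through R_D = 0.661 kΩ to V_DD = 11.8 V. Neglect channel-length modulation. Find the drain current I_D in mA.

I_D = 8.48 mA

V_GS = V_G = 2.36 V, so V_ov = 2.36 − 0.573 = 1.79 V.
k_n = μ_nC_ox · (W/L) = 5.312 mA/V².
Assume saturation: I_D = ½ k_n V_ov² = 0.5 × 5.312 × 1.79² = 8.48 mA, giving V_DS = V_DD − I_D R_D = 11.8 − 8.48 × 0.661 = 6.19 V.
V_DS = 6.19 V ≥ V_ov = 1.79 V, confirming saturation.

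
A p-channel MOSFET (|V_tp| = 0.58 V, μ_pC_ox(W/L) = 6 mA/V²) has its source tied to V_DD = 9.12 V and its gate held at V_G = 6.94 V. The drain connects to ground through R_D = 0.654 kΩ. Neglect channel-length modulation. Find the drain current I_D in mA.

V_SG = V_DD − V_G = 9.12 − 6.94 = 2.18 V, so V_ov = 2.18 − 0.58 = 1.6 V.
Assume saturation: I_D = ½ k_p V_ov² = 0.5 × 6 × 1.6² = 7.68 mA, giving V_SD = V_DD − I_D R_D = 9.12 − 7.68 × 0.654 = 4.1 V.
V_SD = 4.1 V ≥ V_ov = 1.6 V, confirming saturation.

I_D = 7.68 mA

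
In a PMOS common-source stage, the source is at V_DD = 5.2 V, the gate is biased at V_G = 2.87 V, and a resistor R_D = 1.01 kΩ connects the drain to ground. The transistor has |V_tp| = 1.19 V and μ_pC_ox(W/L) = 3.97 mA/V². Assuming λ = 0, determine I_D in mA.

V_SG = V_DD − V_G = 5.2 − 2.87 = 2.33 V, so V_ov = 2.33 − 1.19 = 1.14 V.
Assume saturation: I_D = ½ k_p V_ov² = 0.5 × 3.97 × 1.14² = 2.58 mA, giving V_SD = V_DD − I_D R_D = 5.2 − 2.58 × 1.01 = 2.59 V.
V_SD = 2.59 V ≥ V_ov = 1.14 V, confirming saturation.

I_D = 2.58 mA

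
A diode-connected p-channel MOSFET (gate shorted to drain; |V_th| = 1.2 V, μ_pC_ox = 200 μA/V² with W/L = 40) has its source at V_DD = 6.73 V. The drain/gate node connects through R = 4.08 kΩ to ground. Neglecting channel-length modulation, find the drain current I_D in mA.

With gate tied to drain, V_SG = V_SD ≥ V_SG − |V_th|, so the device is in saturation.
k_p = μ_pC_ox · (W/L) = 8 mA/V².
KCL at the drain: ½ k_p (V_SG − |V_th|)² = (V_DD − V_SG)/R.
Let x = V_SG − 1.2. Then 16.3 x² + x − 5.53 = 0, giving x = 0.552 V (positive root), so V_SG = 1.75 V.
I_D = (V_DD − V_SG)/R = (6.73 − 1.75) / 4.08 = 1.22 mA.

I_D = 1.22 mA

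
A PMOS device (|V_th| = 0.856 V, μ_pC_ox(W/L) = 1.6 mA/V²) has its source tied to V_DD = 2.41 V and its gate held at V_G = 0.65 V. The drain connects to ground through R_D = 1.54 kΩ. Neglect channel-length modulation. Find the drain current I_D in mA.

V_SG = V_DD − V_G = 2.41 − 0.65 = 1.76 V, so V_ov = 1.76 − 0.856 = 0.904 V.
Assume saturation: I_D = ½ k_p V_ov² = 0.5 × 1.6 × 0.904² = 0.654 mA, giving V_SD = V_DD − I_D R_D = 2.41 − 0.654 × 1.54 = 1.4 V.
V_SD = 1.4 V ≥ V_ov = 0.904 V, confirming saturation.

I_D = 0.654 mA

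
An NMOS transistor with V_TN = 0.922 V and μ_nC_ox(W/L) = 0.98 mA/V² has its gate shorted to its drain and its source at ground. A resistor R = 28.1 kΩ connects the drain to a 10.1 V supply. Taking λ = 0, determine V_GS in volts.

With gate tied to drain, V_GS = V_DS ≥ V_GS − V_TN, so the device is in saturation.
KCL at the drain: ½ k_n (V_GS − V_TN)² = (V_DD − V_GS)/R.
Let x = V_GS − 0.922. Then 13.8 x² + x − 9.178 = 0, giving x = 0.781 V (positive root), so V_GS = 1.7 V.
I_D = (V_DD − V_GS)/R = (10.1 − 1.7) / 28.1 = 0.299 mA.

V_GS = 1.70 V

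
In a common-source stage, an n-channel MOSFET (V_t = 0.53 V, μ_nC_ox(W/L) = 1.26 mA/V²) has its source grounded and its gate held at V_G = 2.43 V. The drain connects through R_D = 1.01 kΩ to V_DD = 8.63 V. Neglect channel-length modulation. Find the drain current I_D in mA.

I_D = 2.27 mA

V_GS = V_G = 2.43 V, so V_ov = 2.43 − 0.53 = 1.9 V.
Assume saturation: I_D = ½ k_n V_ov² = 0.5 × 1.26 × 1.9² = 2.27 mA, giving V_DS = V_DD − I_D R_D = 8.63 − 2.27 × 1.01 = 6.33 V.
V_DS = 6.33 V ≥ V_ov = 1.9 V, confirming saturation.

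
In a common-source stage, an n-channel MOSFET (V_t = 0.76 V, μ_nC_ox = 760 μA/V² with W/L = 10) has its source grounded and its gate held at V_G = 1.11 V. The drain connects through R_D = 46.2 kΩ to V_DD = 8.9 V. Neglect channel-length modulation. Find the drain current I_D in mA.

V_GS = V_G = 1.11 V, so V_ov = 1.11 − 0.76 = 0.35 V.
k_n = μ_nC_ox · (W/L) = 7.6 mA/V².
Assume saturation: I_D = ½ k_n V_ov² = 0.5 × 7.6 × 0.35² = 0.466 mA, giving V_DS = V_DD − I_D R_D = 8.9 − 0.466 × 46.2 = -12.6 V.
But -12.6 V < V_ov = 0.35 V, so the device is actually in triode.
In triode I_D = k_n[V_ov V_DS − ½ V_DS²] and I_D = (V_DD − V_DS)/R_D. Equating: 176 V_DS² − 123.9 V_DS + 8.9 = 0, giving V_DS = 0.0812 V (the root below V_ov).
I_D = (8.9 − 0.0812) / 46.2 = 0.191 mA.

I_D = 0.191 mA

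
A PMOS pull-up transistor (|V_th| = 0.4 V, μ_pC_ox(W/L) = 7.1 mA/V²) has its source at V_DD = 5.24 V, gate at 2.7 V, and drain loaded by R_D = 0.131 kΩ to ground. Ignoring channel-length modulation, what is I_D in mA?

V_SG = V_DD − V_G = 5.24 − 2.7 = 2.54 V, so V_ov = 2.54 − 0.4 = 2.14 V.
Assume saturation: I_D = ½ k_p V_ov² = 0.5 × 7.1 × 2.14² = 16.3 mA, giving V_SD = V_DD − I_D R_D = 5.24 − 16.3 × 0.131 = 3.11 V.
V_SD = 3.11 V ≥ V_ov = 2.14 V, confirming saturation.

I_D = 16.3 mA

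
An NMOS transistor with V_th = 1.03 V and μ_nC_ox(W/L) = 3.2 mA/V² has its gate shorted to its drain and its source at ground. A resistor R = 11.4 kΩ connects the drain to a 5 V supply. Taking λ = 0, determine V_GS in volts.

V_GS = 1.47 V

With gate tied to drain, V_GS = V_DS ≥ V_GS − V_th, so the device is in saturation.
KCL at the drain: ½ k_n (V_GS − V_th)² = (V_DD − V_GS)/R.
Let x = V_GS − 1.03. Then 18.2 x² + x − 3.97 = 0, giving x = 0.44 V (positive root), so V_GS = 1.47 V.
I_D = (V_DD − V_GS)/R = (5 − 1.47) / 11.4 = 0.31 mA.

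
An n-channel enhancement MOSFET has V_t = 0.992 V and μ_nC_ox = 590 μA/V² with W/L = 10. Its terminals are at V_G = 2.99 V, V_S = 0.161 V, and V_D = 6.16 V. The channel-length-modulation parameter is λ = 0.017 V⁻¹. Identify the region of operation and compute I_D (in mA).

Saturation; I_D = 11.0 mA

V_GS = V_G − V_S = 2.99 − 0.161 = 2.83 V; V_DS = V_D − V_S = 6.16 − 0.161 = 6 V.
k_n = μ_nC_ox · (W/L) = 5.9 mA/V².
V_ov = V_GS − V_t = 2.83 − 0.992 = 1.84 V.
Since V_DS = 6 V ≥ V_ov = 1.84 V, the device is in saturation.
I_D = ½ k_n V_ov² (1 + λ V_DS) = 0.5 × 5.9 × 1.84² × (1 + 0.017 × 6) = 11 mA.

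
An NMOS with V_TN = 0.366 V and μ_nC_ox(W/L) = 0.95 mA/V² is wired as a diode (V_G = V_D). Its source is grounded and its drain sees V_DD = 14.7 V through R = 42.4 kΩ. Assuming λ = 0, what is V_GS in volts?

V_GS = 1.19 V

With gate tied to drain, V_GS = V_DS ≥ V_GS − V_TN, so the device is in saturation.
KCL at the drain: ½ k_n (V_GS − V_TN)² = (V_DD − V_GS)/R.
Let x = V_GS − 0.366. Then 20.1 x² + x − 14.33 = 0, giving x = 0.819 V (positive root), so V_GS = 1.19 V.
I_D = (V_DD − V_GS)/R = (14.7 − 1.19) / 42.4 = 0.319 mA.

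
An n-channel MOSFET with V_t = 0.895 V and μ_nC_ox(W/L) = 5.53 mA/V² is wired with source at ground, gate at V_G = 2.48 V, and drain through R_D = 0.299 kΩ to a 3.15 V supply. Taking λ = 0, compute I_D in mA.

V_GS = V_G = 2.48 V, so V_ov = 2.48 − 0.895 = 1.58 V.
Assume saturation: I_D = ½ k_n V_ov² = 0.5 × 5.53 × 1.58² = 6.95 mA, giving V_DS = V_DD − I_D R_D = 3.15 − 6.95 × 0.299 = 1.07 V.
But 1.07 V < V_ov = 1.58 V, so the device is actually in triode.
In triode I_D = k_n[V_ov V_DS − ½ V_DS²] and I_D = (V_DD − V_DS)/R_D. Equating: 0.827 V_DS² − 3.621 V_DS + 3.15 = 0, giving V_DS = 1.2 V (the root below V_ov).
I_D = (3.15 − 1.2) / 0.299 = 6.53 mA.

I_D = 6.53 mA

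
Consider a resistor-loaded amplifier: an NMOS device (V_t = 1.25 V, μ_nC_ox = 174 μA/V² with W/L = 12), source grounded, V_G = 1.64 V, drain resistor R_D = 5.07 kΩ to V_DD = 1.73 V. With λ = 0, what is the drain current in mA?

I_D = 0.159 mA

V_GS = V_G = 1.64 V, so V_ov = 1.64 − 1.25 = 0.39 V.
k_n = μ_nC_ox · (W/L) = 2.088 mA/V².
Assume saturation: I_D = ½ k_n V_ov² = 0.5 × 2.088 × 0.39² = 0.159 mA, giving V_DS = V_DD − I_D R_D = 1.73 − 0.159 × 5.07 = 0.925 V.
V_DS = 0.925 V ≥ V_ov = 0.39 V, confirming saturation.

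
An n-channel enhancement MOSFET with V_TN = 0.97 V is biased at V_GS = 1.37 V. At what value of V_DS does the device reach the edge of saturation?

V_DS,sat = 0.400 V

The boundary between triode and saturation is V_DS = V_GS − V_TN = V_ov.
V_ov = 1.37 − 0.97 = 0.4 V.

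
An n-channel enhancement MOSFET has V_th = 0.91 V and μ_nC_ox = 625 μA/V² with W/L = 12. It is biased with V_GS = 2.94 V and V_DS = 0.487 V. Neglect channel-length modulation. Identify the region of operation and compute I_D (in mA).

k_n = μ_nC_ox · (W/L) = 7.5 mA/V².
V_ov = V_GS − V_th = 2.94 − 0.91 = 2.03 V.
Since V_DS = 0.487 V < V_ov = 2.03 V, the device is in the triode region.
I_D = k_n [V_ov · V_DS − ½ V_DS²] = 7.5 × [2.03 × 0.487 − 0.5 × 0.487²] = 6.53 mA.

Triode; I_D = 6.53 mA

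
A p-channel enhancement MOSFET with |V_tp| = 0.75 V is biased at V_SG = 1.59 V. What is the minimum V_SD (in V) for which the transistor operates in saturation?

The boundary between triode and saturation is V_SD = V_SG − |V_tp| = V_ov.
V_ov = 1.59 − 0.75 = 0.84 V.

V_SD,sat = 0.840 V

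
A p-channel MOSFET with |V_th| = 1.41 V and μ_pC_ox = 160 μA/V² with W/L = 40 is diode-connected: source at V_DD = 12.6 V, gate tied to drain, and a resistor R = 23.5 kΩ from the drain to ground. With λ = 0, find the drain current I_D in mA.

I_D = 0.460 mA

With gate tied to drain, V_SG = V_SD ≥ V_SG − |V_th|, so the device is in saturation.
k_p = μ_pC_ox · (W/L) = 6.4 mA/V².
KCL at the drain: ½ k_p (V_SG − |V_th|)² = (V_DD − V_SG)/R.
Let x = V_SG − 1.41. Then 75.2 x² + x − 11.19 = 0, giving x = 0.379 V (positive root), so V_SG = 1.79 V.
I_D = (V_DD − V_SG)/R = (12.6 − 1.79) / 23.5 = 0.46 mA.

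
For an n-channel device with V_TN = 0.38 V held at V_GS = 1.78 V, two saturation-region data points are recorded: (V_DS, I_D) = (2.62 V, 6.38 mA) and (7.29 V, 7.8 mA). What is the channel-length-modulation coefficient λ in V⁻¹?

λ = 0.0545 V⁻¹

With V_GS fixed, I_D ∝ (1 + λ V_DS) in saturation, so I_D2/I_D1 = (1 + λ V_DS2)/(1 + λ V_DS1).
7.8/6.38 = 1.223 = (1 + 7.29 λ)/(1 + 2.62 λ).
Solving: λ (I_D1 V_DS2 − I_D2 V_DS1) = I_D2 − I_D1, so λ = (7.8 − 6.38) / (6.38 × 7.29 − 7.8 × 2.62) = 1.42 / 26.1 = 0.0545 V⁻¹.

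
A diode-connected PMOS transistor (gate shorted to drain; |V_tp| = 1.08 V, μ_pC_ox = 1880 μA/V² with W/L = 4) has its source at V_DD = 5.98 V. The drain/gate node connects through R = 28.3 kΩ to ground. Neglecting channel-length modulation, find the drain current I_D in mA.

I_D = 0.166 mA

With gate tied to drain, V_SG = V_SD ≥ V_SG − |V_tp|, so the device is in saturation.
k_p = μ_pC_ox · (W/L) = 7.52 mA/V².
KCL at the drain: ½ k_p (V_SG − |V_tp|)² = (V_DD − V_SG)/R.
Let x = V_SG − 1.08. Then 106 x² + x − 4.9 = 0, giving x = 0.21 V (positive root), so V_SG = 1.29 V.
I_D = (V_DD − V_SG)/R = (5.98 − 1.29) / 28.3 = 0.166 mA.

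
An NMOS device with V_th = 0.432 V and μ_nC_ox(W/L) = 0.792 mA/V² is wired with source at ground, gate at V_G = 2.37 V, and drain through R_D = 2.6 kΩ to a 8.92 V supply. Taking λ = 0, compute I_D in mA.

I_D = 1.49 mA

V_GS = V_G = 2.37 V, so V_ov = 2.37 − 0.432 = 1.94 V.
Assume saturation: I_D = ½ k_n V_ov² = 0.5 × 0.792 × 1.94² = 1.49 mA, giving V_DS = V_DD − I_D R_D = 8.92 − 1.49 × 2.6 = 5.05 V.
V_DS = 5.05 V ≥ V_ov = 1.94 V, confirming saturation.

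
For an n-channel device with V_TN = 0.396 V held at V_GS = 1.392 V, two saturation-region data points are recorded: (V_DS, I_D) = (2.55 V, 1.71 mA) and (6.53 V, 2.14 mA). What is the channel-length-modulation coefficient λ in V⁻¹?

λ = 0.0753 V⁻¹

With V_GS fixed, I_D ∝ (1 + λ V_DS) in saturation, so I_D2/I_D1 = (1 + λ V_DS2)/(1 + λ V_DS1).
2.14/1.71 = 1.251 = (1 + 6.53 λ)/(1 + 2.55 λ).
Solving: λ (I_D1 V_DS2 − I_D2 V_DS1) = I_D2 − I_D1, so λ = (2.14 − 1.71) / (1.71 × 6.53 − 2.14 × 2.55) = 0.43 / 5.71 = 0.0753 V⁻¹.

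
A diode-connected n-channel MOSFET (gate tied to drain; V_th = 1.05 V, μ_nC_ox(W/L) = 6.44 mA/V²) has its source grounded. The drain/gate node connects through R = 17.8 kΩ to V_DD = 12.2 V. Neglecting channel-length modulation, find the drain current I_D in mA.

With gate tied to drain, V_GS = V_DS ≥ V_GS − V_th, so the device is in saturation.
KCL at the drain: ½ k_n (V_GS − V_th)² = (V_DD − V_GS)/R.
Let x = V_GS − 1.05. Then 57.3 x² + x − 11.15 = 0, giving x = 0.432 V (positive root), so V_GS = 1.48 V.
I_D = (V_DD − V_GS)/R = (12.2 − 1.48) / 17.8 = 0.602 mA.

I_D = 0.602 mA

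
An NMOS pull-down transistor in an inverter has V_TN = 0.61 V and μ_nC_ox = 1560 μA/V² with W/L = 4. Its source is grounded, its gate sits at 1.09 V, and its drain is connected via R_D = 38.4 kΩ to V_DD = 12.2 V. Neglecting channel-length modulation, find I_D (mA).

V_GS = V_G = 1.09 V, so V_ov = 1.09 − 0.61 = 0.48 V.
k_n = μ_nC_ox · (W/L) = 6.24 mA/V².
Assume saturation: I_D = ½ k_n V_ov² = 0.5 × 6.24 × 0.48² = 0.719 mA, giving V_DS = V_DD − I_D R_D = 12.2 − 0.719 × 38.4 = -15.4 V.
But -15.4 V < V_ov = 0.48 V, so the device is actually in triode.
In triode I_D = k_n[V_ov V_DS − ½ V_DS²] and I_D = (V_DD − V_DS)/R_D. Equating: 120 V_DS² − 116 V_DS + 12.2 = 0, giving V_DS = 0.12 V (the root below V_ov).
I_D = (12.2 − 0.12) / 38.4 = 0.315 mA.

I_D = 0.315 mA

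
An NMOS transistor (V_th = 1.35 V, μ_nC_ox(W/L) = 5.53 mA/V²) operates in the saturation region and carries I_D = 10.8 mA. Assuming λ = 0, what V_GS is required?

V_GS = 3.33 V

In saturation I_D = ½ k_n (V_GS − V_th)², so V_GS − V_th = √(2 I_D / k_n) = √(2 × 10.8 / 5.53) = 1.98 V.
V_GS = 1.35 + 1.98 = 3.33 V.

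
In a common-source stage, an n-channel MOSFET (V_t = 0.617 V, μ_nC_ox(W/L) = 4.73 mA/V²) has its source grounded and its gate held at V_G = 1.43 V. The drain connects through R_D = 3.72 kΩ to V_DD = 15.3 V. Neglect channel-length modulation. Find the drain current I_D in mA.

I_D = 1.56 mA

V_GS = V_G = 1.43 V, so V_ov = 1.43 − 0.617 = 0.813 V.
Assume saturation: I_D = ½ k_n V_ov² = 0.5 × 4.73 × 0.813² = 1.56 mA, giving V_DS = V_DD − I_D R_D = 15.3 − 1.56 × 3.72 = 9.48 V.
V_DS = 9.48 V ≥ V_ov = 0.813 V, confirming saturation.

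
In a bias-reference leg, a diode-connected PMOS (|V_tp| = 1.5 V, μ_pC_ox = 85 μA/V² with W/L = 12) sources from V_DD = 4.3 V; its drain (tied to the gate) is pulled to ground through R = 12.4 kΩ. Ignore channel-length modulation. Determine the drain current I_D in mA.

I_D = 0.178 mA

With gate tied to drain, V_SG = V_SD ≥ V_SG − |V_tp|, so the device is in saturation.
k_p = μ_pC_ox · (W/L) = 1.02 mA/V².
KCL at the drain: ½ k_p (V_SG − |V_tp|)² = (V_DD − V_SG)/R.
Let x = V_SG − 1.5. Then 6.32 x² + x − 2.8 = 0, giving x = 0.591 V (positive root), so V_SG = 2.09 V.
I_D = (V_DD − V_SG)/R = (4.3 − 2.09) / 12.4 = 0.178 mA.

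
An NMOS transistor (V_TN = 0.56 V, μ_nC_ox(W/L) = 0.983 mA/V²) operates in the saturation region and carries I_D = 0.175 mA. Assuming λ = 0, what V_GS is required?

In saturation I_D = ½ k_n (V_GS − V_TN)², so V_GS − V_TN = √(2 I_D / k_n) = √(2 × 0.175 / 0.983) = 0.597 V.
V_GS = 0.56 + 0.597 = 1.16 V.

V_GS = 1.16 V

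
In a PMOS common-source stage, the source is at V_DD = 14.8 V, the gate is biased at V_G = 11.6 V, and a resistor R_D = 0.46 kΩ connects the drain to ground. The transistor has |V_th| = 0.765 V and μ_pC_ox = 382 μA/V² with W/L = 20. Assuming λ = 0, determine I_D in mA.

V_SG = V_DD − V_G = 14.8 − 11.6 = 3.2 V, so V_ov = 3.2 − 0.765 = 2.44 V.
k_p = μ_pC_ox · (W/L) = 7.64 mA/V².
Assume saturation: I_D = ½ k_p V_ov² = 0.5 × 7.64 × 2.44² = 22.6 mA, giving V_SD = V_DD − I_D R_D = 14.8 − 22.6 × 0.46 = 4.38 V.
V_SD = 4.38 V ≥ V_ov = 2.44 V, confirming saturation.

I_D = 22.6 mA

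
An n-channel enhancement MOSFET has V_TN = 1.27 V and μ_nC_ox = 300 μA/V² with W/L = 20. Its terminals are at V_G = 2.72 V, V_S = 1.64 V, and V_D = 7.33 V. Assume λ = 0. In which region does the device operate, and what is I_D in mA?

V_GS = V_G − V_S = 2.72 − 1.64 = 1.08 V; V_DS = V_D − V_S = 7.33 − 1.64 = 5.69 V.
V_GS = 1.08 V < V_TN = 1.27 V, so the transistor is in cutoff.

Cutoff; I_D = 0 mA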